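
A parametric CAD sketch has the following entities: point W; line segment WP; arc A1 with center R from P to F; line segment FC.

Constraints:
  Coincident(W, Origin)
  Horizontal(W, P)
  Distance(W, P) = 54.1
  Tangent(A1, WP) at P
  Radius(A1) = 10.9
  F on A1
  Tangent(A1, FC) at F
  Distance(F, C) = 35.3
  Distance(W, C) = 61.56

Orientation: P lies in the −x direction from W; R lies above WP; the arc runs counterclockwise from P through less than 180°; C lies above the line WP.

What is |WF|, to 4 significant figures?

44.43

Checks: W = (0.00, 0.00) ✓; |RF| = 10.90 ✓; ∠(RF, FC) = 90.00° ✓; |FC| = 35.30 ✓; |WC| = 61.56 ✓.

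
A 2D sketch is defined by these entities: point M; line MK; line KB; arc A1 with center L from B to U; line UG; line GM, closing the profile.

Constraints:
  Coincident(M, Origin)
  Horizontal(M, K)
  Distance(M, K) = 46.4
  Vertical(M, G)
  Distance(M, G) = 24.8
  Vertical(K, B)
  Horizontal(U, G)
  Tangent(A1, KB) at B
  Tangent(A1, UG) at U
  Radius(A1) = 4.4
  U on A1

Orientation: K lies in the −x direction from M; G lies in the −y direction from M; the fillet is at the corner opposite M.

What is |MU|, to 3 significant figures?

48.8

M is at the origin; M and K share the same y with |MK| = 46.4 and K on the −x side, so K = (-46.4, 0.00). M and G share the same x with |MG| = 24.8 and G on the −y side, so G = (0.00, -24.8). The virtual corner opposite M is at (-46.4, -24.8). Tangency of A1 to KB means the radius LB is perpendicular to KB and the tangent condition forces LU to be normal to UG, with radius 4.4, so the center L sits 4.4 in from both sides at L = (-42.0, -20.4). That places the tangent points at B = (-46.4, -20.4) on KB and U = (-42.0, -24.8) on UG. Then |MU| = |U − M| = 48.8.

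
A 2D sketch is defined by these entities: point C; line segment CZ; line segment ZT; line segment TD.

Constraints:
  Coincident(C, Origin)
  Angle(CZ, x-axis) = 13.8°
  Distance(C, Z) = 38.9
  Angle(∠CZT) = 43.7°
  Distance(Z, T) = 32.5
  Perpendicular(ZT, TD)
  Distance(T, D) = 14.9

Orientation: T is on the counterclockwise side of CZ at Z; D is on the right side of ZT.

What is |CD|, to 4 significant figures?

42.00

C is at the origin; CZ runs at 13.8° with length 38.9, so Z = 38.9·(cos 13.8°, sin 13.8°) = (37.78, 9.279). ∠CZT = 43.7°, so ZT runs at 13.8° + (180° − 43.7°) = 150.1° from the x-axis; with |ZT| = 32.5, T = Z + 32.5·(cos 150.1°, sin 150.1°) = (9.603, 25.48). The perpendicularity gives TD at right angles to ZT; with |TD| = 14.9 on the right of ZT, D = T + 14.9·(0.4985, 0.8669) = (17.03, 38.40). Then |CD| = |D − C| = 42.00.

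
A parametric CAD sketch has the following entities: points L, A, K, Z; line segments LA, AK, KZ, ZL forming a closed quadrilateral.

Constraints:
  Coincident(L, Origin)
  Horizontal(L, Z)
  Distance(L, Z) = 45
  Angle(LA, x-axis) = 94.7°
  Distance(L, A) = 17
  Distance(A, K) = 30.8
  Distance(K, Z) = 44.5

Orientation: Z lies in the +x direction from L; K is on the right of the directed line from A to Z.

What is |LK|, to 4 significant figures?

13.85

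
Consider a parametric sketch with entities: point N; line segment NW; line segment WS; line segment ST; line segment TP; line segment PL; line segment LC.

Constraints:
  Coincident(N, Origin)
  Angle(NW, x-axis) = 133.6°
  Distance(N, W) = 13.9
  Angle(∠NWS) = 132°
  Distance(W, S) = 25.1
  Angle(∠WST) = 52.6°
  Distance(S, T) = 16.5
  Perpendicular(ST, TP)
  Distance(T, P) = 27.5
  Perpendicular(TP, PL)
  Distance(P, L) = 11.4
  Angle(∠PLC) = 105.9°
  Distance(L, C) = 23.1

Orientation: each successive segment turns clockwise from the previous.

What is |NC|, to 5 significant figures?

34.184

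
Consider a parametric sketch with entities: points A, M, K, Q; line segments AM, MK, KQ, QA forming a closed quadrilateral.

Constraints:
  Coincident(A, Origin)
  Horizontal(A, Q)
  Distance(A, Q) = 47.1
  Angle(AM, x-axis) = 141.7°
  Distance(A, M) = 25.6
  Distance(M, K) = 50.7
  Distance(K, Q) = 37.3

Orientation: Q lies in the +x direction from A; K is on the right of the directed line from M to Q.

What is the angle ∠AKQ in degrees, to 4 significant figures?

95.39°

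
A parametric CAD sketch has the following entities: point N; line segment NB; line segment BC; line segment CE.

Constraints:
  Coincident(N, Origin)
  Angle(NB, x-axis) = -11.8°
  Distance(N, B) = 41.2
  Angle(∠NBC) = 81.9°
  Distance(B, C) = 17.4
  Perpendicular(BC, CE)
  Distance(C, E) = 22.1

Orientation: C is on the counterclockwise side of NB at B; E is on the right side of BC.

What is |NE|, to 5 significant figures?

63.949

N is at the origin; NB runs at -11.8° with length 41.2, so B = 41.2·(cos -11.8°, sin -11.8°) = (40.329, -8.4252). ∠NBC = 81.9°, so BC runs at -11.8° + (180° − 81.9°) = 86.300° from the x-axis; with |BC| = 17.4, C = B + 17.4·(cos 86.300°, sin 86.300°) = (41.452, 8.9385). BC ⟂ CE; with |CE| = 22.1 on the right of BC, E = C + 22.1·(0.99792, -0.064532) = (63.506, 7.5123). Then |NE| = |E − N| = 63.949.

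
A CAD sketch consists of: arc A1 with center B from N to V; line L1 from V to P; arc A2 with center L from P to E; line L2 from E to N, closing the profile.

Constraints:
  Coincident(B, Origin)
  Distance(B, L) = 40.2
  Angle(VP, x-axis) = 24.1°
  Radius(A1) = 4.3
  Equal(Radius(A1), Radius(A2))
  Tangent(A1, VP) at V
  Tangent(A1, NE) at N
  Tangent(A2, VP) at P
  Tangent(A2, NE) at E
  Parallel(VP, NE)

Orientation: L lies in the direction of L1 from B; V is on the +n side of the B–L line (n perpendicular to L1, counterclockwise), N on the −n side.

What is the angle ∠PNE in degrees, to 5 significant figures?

12.075°

Tangency of A1 to both parallel lines with radius 4.3 puts V and N at B ± 4.3·n: V = (-1.7558, 3.9252), N = (1.7558, -3.9252). Equal radii place P and E the same way about L: P = L + 4.3·n = (34.940, 20.340), E = L − 4.3·n = (38.452, 12.490). Then cos ∠PNE = NP·NE / (|NP||NE|), giving 12.075°.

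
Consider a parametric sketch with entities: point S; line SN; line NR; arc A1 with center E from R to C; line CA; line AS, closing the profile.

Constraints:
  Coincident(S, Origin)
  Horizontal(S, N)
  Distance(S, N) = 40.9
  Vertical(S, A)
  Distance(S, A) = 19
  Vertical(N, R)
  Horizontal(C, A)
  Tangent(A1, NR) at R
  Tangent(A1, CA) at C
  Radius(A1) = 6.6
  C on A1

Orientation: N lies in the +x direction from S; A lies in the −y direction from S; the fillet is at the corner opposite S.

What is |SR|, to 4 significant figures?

42.74

S is at the origin; SN is horizontal with |SN| = 40.9 and N on the +x side, so N = (40.90, 0.000). SA is vertical with |SA| = 19.0 and A on the −y side, so A = (0.000, -19.00). The virtual corner opposite S is at (40.90, -19.00). The tangent condition forces ER to be normal to NR and since A1 is tangent to CA there, EC ⟂ CA, with radius 6.6, so the center E sits 6.6 in from both sides at E = (34.30, -12.40). That places the tangent points at R = (40.90, -12.40) on NR and C = (34.30, -19.00) on CA. Then |SR| = |R − S| = 42.74.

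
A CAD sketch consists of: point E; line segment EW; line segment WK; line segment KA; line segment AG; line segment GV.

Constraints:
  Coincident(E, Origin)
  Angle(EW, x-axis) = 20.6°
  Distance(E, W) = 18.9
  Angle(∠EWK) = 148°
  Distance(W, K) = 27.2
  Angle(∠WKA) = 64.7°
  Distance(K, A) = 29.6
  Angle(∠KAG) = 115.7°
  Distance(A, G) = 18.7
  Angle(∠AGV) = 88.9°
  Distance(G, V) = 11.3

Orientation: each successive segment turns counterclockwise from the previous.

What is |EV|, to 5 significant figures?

13.248

E is at the origin; EW runs at 20.6° with length 18.9, so W = (17.692, 6.6498). ∠EWK = 148.0° gives WK at 52.600° from the x-axis; with |WK| = 27.2, K = (34.212, 28.258). ∠WKA = 64.7° gives KA at 167.90° from the x-axis; with |KA| = 29.6, A = (5.2698, 34.463). ∠KAG = 115.7° gives AG at -127.80° from the x-axis; with |AG| = 18.7, G = (-6.1916, 19.687). ∠AGV = 88.9° gives GV at -36.700° from the x-axis; with |GV| = 11.3, V = (2.8685, 12.934). Then |EV| = |V − E| = 13.248.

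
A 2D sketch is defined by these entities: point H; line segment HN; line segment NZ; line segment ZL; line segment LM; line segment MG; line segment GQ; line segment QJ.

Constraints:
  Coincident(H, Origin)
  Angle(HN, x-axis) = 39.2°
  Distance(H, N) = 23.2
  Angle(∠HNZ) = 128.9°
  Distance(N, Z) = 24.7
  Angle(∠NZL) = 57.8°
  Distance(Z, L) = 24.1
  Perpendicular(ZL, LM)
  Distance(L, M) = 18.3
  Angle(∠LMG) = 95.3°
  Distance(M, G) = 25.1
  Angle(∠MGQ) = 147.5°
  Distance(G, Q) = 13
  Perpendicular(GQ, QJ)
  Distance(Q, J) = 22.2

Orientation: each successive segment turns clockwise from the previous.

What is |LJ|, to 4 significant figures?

26.89

H is at the origin; HN runs at 39.2° with length 23.2, so N = (17.98, 14.66). ∠HNZ = 128.9° gives NZ at -11.90° from the x-axis; with |NZ| = 24.7, Z = (42.15, 9.570). ∠NZL = 57.8° gives ZL at -134.1° from the x-axis; with |ZL| = 24.1, L = (25.38, -7.737). ZL ⟂ LM, so LM runs at 135.9°; with |LM| = 18.3, M = (12.23, 4.998). ∠LMG = 95.3° gives MG at 51.20° from the x-axis; with |MG| = 25.1, G = (27.96, 24.56). ∠MGQ = 147.5° gives GQ at 18.70° from the x-axis; with |GQ| = 13.0, Q = (40.28, 28.73). GQ is perpendicular to QJ, so QJ runs at -71.30°; with |QJ| = 22.2, J = (47.39, 7.699). Then |LJ| = |J − L| = 26.89.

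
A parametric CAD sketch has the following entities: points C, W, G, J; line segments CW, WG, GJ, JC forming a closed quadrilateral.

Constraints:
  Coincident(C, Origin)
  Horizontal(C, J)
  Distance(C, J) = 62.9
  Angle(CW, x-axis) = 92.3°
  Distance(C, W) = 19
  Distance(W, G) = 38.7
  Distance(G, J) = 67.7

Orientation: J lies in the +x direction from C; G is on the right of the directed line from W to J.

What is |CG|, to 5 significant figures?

19.788

C is at the origin; C and J share the same y with |CJ| = 62.9 and J in +x, so J = (62.9, 0). CW runs at 92.3° with |CW| = 19.0, so W = (-0.76250, 18.985). G is determined by |WG| = 38.7 and |GJ| = 67.7 together: it lies at the intersection of circle(W, 38.7) and circle(J, 67.7). With |WJ| = 66.433, the foot of the radical line on WJ is 9.9930 from W and the perpendicular offset is √(38.7² − 9.9930²) = 37.388. Taking the right-of-WJ solution: G = (-1.8705, -19.699).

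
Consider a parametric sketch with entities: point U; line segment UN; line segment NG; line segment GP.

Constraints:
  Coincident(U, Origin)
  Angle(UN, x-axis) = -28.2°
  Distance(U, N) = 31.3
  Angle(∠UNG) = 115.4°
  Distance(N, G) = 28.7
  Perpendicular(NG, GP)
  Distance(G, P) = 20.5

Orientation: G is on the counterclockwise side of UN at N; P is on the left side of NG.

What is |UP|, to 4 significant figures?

42.84

∠UNG = 115.4°, so NG runs at -28.2° + (180° − 115.4°) = 36.40° from the x-axis; with |NG| = 28.7, G = N + 28.7·(cos 36.40°, sin 36.40°) = (50.69, 2.240). NG is perpendicular to GP; with |GP| = 20.5 on the left of NG, P = G + 20.5·(-0.5934, 0.8049) = (38.52, 18.74). Then |UP| = |P − U| = 42.84.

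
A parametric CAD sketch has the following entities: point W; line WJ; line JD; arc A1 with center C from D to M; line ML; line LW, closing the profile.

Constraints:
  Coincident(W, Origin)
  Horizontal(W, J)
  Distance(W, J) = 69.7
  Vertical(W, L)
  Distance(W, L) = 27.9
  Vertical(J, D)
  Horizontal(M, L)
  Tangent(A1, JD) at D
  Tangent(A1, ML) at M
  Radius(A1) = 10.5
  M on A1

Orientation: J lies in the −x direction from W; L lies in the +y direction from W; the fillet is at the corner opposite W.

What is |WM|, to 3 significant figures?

65.4

W is at the origin; WJ is horizontal with |WJ| = 69.7 and J on the −x side, so J = (-69.7, 0.00). WL is vertical with |WL| = 27.9 and L on the +y side, so L = (0.00, 27.9). The virtual corner opposite W is at (-69.7, 27.9). A1 meets JD tangentially, so CD is at right angles to JD and tangency of A1 to ML means the radius CM is perpendicular to ML, with radius 10.5, so the center C sits 10.5 in from both sides at C = (-59.2, 17.4). That places the tangent points at D = (-69.7, 17.4) on JD and M = (-59.2, 27.9) on ML. Then |WM| = |M − W| = 65.4.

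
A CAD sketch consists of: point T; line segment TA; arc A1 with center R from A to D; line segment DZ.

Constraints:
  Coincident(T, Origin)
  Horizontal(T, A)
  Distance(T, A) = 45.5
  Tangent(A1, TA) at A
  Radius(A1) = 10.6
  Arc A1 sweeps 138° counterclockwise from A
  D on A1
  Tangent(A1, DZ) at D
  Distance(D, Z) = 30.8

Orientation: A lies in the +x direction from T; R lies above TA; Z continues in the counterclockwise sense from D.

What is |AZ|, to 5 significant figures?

42.158

T is at the origin; TA is horizontal with |TA| = 45.5 and A on the +x side, so A = (45.500, 0.0000). Since A1 is tangent to TA there, RA ⟂ TA, so R = A + (0, 10.6) = (45.500, 10.600). On A1, A sits at bearing -90° from R; a 138° counterclockwise sweep puts D at bearing 48°, so D = R + 10.6·(cos 48°, sin 48°) = (52.593, 18.477). Tangency of A1 to DZ means the radius RD is perpendicular to DZ, so DZ runs along (−sin 48°, cos 48°); with |DZ| = 30.8, Z = (29.704, 39.087). Then |AZ| = |Z − A| = 42.158.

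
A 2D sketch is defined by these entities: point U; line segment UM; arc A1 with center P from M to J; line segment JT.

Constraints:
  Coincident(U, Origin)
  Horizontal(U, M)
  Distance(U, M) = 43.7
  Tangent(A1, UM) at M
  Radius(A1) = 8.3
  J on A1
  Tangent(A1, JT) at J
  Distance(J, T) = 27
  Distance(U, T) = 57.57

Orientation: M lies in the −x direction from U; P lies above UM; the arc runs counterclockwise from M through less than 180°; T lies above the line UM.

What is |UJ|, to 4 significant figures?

37.48

Checks: ∠(PM, MU) = 90.00° ✓; |PJ| = 8.300 ✓; ∠(PJ, JT) = 90.00° ✓; |JT| = 27.00 ✓; |UT| = 57.57 ✓.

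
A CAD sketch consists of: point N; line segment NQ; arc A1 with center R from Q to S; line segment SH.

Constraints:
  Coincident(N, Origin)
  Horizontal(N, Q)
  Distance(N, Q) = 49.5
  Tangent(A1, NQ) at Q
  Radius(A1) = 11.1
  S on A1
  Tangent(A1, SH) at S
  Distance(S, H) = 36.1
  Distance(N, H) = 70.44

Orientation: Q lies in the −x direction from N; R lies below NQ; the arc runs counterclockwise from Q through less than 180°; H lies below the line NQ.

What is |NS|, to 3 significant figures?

61.8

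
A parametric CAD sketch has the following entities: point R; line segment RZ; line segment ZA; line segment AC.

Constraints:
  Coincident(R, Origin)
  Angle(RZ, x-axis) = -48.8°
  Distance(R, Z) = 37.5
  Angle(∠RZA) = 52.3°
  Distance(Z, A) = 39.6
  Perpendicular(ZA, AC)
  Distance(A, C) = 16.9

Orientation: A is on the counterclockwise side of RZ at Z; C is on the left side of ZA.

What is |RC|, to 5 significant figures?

20.998

R is at the origin; RZ runs at -48.8° with length 37.5, so Z = 37.5·(cos -48.8°, sin -48.8°) = (24.701, -28.216). ∠RZA = 52.3°, so ZA runs at -48.8° + (180° − 52.3°) = 78.900° from the x-axis; with |ZA| = 39.6, A = Z + 39.6·(cos 78.900°, sin 78.900°) = (32.325, 10.644). ZA is perpendicular to AC; with |AC| = 16.9 on the left of ZA, C = A + 16.9·(-0.98129, 0.19252) = (15.741, 13.897). Then |RC| = |C − R| = 20.998.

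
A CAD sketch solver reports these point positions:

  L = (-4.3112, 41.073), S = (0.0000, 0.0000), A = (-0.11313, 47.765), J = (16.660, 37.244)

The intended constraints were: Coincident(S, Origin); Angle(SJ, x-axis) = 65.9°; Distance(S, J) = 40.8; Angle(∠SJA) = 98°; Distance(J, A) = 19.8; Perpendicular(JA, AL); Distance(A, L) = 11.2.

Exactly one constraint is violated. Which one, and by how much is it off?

Distance(A, L) = 11.2 — off by 3.30.

S = (0.00, 0.00) ✓; SJ at 65.90° ✓; |SJ| = 40.80 ✓; ∠SJA = 98.00° ✓; |JA| = 19.80 ✓; ∠(JA, AL) = 90.00° ✓; |AL| = 7.900 ✗.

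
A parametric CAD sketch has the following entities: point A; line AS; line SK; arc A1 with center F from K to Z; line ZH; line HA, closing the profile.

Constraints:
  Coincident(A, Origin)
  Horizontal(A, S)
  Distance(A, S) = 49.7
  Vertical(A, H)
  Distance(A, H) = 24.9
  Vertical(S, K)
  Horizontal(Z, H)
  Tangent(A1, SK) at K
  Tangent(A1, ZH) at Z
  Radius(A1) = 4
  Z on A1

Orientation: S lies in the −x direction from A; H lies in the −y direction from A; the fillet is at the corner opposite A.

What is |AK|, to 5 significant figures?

53.916

A is at the origin; AS is horizontal with |AS| = 49.7 and S on the −x side, so S = (-49.700, 0.0000). A and H share the same x with |AH| = 24.9 and H on the −y side, so H = (0.0000, -24.900). The virtual corner opposite A is at (-49.700, -24.900). The tangent condition forces FK to be normal to SK and tangency of A1 to ZH means the radius FZ is perpendicular to ZH, with radius 4.0, so the center F sits 4.0 in from both sides at F = (-45.700, -20.900). That places the tangent points at K = (-49.700, -20.900) on SK and Z = (-45.700, -24.900) on ZH. Then |AK| = |K − A| = 53.916.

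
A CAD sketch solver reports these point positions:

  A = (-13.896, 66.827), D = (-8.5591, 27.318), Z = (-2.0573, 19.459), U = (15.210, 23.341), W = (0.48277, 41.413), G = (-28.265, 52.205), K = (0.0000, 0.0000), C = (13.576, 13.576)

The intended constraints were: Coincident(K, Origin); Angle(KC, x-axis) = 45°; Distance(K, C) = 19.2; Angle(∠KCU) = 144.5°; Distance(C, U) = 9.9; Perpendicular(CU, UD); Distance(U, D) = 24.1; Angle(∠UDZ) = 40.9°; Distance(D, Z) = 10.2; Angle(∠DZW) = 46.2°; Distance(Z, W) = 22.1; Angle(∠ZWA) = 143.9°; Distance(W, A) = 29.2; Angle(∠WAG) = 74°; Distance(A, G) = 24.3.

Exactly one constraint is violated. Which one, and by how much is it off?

Distance(A, G) = 24.3 — off by 3.80.

K = (0.00, 0.00) ✓; KC at 45.00° ✓; |KC| = 19.20 ✓; ∠KCU = 144.5° ✓; |CU| = 9.901 ✓; ∠(CU, UD) = 90.00° ✓; |UD| = 24.10 ✓; ∠UDZ = 40.90° ✓; |DZ| = 10.20 ✓; ∠DZW = 46.20° ✓; |ZW| = 22.10 ✓; ∠ZWA = 143.9° ✓; |WA| = 29.20 ✓; ∠WAG = 74.00° ✓; |AG| = 20.50 ✗.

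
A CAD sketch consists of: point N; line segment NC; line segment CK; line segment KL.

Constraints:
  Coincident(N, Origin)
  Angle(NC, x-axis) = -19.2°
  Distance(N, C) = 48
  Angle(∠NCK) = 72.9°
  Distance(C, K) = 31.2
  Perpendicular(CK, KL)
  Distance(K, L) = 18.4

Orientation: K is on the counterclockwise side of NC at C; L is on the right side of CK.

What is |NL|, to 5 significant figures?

66.510

N is at the origin; NC runs at -19.2° with length 48.0, so C = 48.0·(cos -19.2°, sin -19.2°) = (45.330, -15.786). ∠NCK = 72.9°, so CK runs at -19.2° + (180° − 72.9°) = 87.900° from the x-axis; with |CK| = 31.2, K = C + 31.2·(cos 87.900°, sin 87.900°) = (46.473, 15.393). The perpendicularity gives KL at right angles to CK; with |KL| = 18.4 on the right of CK, L = K + 18.4·(0.99933, -0.036644) = (64.861, 14.719). Then |NL| = |L − N| = 66.510.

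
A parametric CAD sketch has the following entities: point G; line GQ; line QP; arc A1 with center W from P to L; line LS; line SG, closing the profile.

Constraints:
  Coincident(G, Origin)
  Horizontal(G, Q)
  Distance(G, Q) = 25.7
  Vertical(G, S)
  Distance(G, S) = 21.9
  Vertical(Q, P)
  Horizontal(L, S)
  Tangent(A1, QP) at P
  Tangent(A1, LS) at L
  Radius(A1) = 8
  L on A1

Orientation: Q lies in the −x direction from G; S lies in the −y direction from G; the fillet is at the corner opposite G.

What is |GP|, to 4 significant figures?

29.22

G is at the origin; GQ is horizontal with |GQ| = 25.7 and Q on the −x side, so Q = (-25.70, 0.000). G and S share the same x with |GS| = 21.9 and S on the −y side, so S = (0.000, -21.90). The virtual corner opposite G is at (-25.70, -21.90). The tangent condition forces WP to be normal to QP and A1 meets LS tangentially, so WL is at right angles to LS, with radius 8.0, so the center W sits 8.0 in from both sides at W = (-17.70, -13.90). That places the tangent points at P = (-25.70, -13.90) on QP and L = (-17.70, -21.90) on LS. Then |GP| = |P − G| = 29.22.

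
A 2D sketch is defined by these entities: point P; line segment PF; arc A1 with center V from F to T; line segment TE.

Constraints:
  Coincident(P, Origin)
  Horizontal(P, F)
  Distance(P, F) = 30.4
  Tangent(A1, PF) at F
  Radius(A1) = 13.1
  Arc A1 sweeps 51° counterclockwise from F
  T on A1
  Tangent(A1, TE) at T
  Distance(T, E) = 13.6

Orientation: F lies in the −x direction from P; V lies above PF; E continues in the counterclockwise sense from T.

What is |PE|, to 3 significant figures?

19.3

On A1, F sits at bearing -90° from V; a 51° counterclockwise sweep puts T at bearing -39°, so T = V + 13.1·(cos -39°, sin -39°) = (-20.2, 4.86). Since A1 is tangent to TE there, VT ⟂ TE, so TE runs along (−sin -39°, cos -39°); with |TE| = 13.6, E = (-11.7, 15.4). Then |PE| = |E − P| = 19.3.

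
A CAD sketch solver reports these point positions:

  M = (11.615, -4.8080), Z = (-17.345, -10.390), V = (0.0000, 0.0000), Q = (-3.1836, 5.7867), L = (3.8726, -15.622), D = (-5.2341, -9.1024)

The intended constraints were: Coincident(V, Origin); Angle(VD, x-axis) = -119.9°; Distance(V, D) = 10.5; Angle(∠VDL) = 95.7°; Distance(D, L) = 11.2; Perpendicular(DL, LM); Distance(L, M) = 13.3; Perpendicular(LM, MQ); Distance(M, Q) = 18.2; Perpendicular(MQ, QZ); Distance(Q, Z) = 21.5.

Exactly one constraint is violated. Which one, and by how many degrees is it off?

Perpendicular(MQ, QZ) — off by 5.60°.

V = (0.00, 0.00) ✓; VD at -119.9° ✓; |VD| = 10.50 ✓; ∠VDL = 95.70° ✓; |DL| = 11.20 ✓; ∠(DL, LM) = 90.00° ✓; |LM| = 13.30 ✓; ∠(LM, MQ) = 90.00° ✓; |MQ| = 18.20 ✓; ∠(MQ, QZ) = 84.40° ✗; |QZ| = 21.50 ✓.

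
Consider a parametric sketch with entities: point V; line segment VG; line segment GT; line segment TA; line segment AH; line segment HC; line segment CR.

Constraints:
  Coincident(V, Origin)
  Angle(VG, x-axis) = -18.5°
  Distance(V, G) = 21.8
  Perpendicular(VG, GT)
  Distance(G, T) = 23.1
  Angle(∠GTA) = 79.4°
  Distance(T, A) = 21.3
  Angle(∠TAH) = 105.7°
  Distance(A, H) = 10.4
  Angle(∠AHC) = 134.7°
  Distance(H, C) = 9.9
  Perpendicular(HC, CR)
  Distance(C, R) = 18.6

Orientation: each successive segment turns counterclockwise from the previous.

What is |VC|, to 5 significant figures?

6.4535

V is at the origin; VG runs at -18.5° with length 21.8, so G = (20.673, -6.9172). VG is perpendicular to GT, so GT runs at 71.500°; with |GT| = 23.1, T = (28.003, 14.989). ∠GTA = 79.4° gives TA at 172.10° from the x-axis; with |TA| = 21.3, A = (6.9053, 17.917). ∠TAH = 105.7° gives AH at -113.60° from the x-axis; with |AH| = 10.4, H = (2.7417, 8.3864). ∠AHC = 134.7° gives HC at -68.300° from the x-axis; with |HC| = 9.9, C = (6.4022, -0.81198). Then |VC| = |C − V| = 6.4535.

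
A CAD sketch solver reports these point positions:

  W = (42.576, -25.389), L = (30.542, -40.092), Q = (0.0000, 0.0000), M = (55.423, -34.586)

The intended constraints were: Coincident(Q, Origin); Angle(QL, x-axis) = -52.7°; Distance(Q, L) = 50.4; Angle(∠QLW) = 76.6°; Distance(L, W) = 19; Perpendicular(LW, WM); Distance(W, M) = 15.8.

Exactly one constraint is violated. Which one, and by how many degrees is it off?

Perpendicular(LW, WM) — off by 3.70°.

Q = (0.00, 0.00) ✓; QL at -52.70° ✓; |QL| = 50.40 ✓; ∠QLW = 76.60° ✓; |LW| = 19.00 ✓; ∠(LW, WM) = 86.30° ✗; |WM| = 15.80 ✓.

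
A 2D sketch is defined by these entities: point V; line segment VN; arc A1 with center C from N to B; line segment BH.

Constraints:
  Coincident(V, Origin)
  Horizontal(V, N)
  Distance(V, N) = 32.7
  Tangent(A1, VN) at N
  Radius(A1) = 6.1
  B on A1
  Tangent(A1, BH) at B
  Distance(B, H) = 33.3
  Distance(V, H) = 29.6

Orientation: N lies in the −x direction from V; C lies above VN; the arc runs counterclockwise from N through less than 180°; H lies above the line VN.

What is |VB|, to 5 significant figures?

27.983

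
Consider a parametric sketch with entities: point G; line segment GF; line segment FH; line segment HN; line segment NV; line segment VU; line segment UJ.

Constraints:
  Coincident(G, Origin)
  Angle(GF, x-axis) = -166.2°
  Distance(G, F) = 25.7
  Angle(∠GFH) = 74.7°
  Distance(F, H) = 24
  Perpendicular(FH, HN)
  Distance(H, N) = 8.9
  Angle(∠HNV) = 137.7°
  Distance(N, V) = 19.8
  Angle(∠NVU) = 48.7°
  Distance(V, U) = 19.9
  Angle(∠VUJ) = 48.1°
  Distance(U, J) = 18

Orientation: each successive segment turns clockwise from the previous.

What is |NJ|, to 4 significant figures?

5.395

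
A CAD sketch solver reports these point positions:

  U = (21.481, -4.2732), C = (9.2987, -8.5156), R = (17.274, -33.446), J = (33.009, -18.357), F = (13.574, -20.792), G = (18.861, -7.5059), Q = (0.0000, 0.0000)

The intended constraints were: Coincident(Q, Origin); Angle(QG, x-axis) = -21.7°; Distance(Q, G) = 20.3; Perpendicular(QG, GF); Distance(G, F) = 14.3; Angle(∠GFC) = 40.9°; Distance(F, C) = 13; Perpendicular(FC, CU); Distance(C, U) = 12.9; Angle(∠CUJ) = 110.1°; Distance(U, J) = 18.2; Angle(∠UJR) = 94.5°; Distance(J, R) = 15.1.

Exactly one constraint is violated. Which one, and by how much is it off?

Distance(J, R) = 15.1 — off by 6.70.

Q = (0.00, 0.00) ✓; QG at -21.70° ✓; |QG| = 20.30 ✓; ∠(QG, GF) = 90.00° ✓; |GF| = 14.30 ✓; ∠GFC = 40.90° ✓; |FC| = 13.00 ✓; ∠(FC, CU) = 90.00° ✓; |CU| = 12.90 ✓; ∠CUJ = 110.1° ✓; |UJ| = 18.20 ✓; ∠UJR = 94.50° ✓; |JR| = 21.80 ✗.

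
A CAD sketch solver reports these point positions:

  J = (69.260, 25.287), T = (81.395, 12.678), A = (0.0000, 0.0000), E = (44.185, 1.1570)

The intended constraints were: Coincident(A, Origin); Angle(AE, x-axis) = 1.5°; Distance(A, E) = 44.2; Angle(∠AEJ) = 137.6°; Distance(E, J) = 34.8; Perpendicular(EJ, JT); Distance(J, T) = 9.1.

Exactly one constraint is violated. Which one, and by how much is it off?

Distance(J, T) = 9.1 — off by 8.40.

A = (0.00, 0.00) ✓; AE at 1.500° ✓; |AE| = 44.20 ✓; ∠AEJ = 137.6° ✓; |EJ| = 34.80 ✓; ∠(EJ, JT) = 90.00° ✓; |JT| = 17.50 ✗.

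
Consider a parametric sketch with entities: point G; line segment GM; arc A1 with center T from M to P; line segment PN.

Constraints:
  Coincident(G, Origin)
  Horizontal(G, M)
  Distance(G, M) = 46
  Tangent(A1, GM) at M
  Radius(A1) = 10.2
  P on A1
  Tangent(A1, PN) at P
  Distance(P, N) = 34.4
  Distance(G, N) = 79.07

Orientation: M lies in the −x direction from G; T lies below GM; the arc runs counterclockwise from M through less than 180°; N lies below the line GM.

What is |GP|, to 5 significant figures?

55.535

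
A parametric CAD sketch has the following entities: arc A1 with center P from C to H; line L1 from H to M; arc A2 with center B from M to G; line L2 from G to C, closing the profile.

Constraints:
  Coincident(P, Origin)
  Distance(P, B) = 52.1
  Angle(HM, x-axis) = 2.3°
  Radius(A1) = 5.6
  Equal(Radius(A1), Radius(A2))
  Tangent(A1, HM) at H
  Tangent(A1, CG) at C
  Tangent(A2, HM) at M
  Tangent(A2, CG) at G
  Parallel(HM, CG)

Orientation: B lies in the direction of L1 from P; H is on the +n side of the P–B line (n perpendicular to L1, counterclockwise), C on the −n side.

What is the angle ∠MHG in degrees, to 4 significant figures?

12.13°

The slot axis is L1's direction at 2.3°, so u = (cos 2.3°, sin 2.3°) = (0.9992, 0.04013) and n = (−sin 2.3°, cos 2.3°) = (-0.04013, 0.9992). P is at the origin and B lies 52.1 along u from P, so B = 52.1·u = (52.06, 2.091). Tangency of A1 to both parallel lines with radius 5.6 puts H and C at P ± 5.6·n: H = (-0.2247, 5.595), C = (0.2247, -5.595). Equal radii place M and G the same way about B: M = B + 5.6·n = (51.83, 7.686), G = B − 5.6·n = (52.28, -3.505). Then cos ∠MHG = HM·HG / (|HM||HG|), giving 12.13°.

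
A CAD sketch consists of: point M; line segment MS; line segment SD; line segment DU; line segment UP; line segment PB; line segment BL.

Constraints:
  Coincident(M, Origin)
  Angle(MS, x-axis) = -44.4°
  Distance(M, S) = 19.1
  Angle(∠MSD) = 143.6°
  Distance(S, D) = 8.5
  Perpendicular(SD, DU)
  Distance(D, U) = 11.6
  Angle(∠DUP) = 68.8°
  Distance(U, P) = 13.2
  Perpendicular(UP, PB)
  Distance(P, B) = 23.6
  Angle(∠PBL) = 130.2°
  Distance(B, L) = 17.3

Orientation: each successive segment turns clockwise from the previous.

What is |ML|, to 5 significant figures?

48.604

UP is perpendicular to PB, so PB runs at -12.000°; with |PB| = 23.6, B = (29.383, -15.604). ∠PBL = 130.2° gives BL at -61.800° from the x-axis; with |BL| = 17.3, L = (37.558, -30.851). Then |ML| = |L − M| = 48.604.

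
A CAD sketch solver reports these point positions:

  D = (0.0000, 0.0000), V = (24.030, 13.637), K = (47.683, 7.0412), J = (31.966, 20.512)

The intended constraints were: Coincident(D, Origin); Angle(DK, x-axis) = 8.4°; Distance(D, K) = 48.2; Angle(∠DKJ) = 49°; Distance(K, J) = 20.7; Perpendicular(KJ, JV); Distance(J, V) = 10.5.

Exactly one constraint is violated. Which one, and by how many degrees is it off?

Perpendicular(KJ, JV) — off by 8.50°.

D = (0.00, 0.00) ✓; DK at 8.400° ✓; |DK| = 48.20 ✓; ∠DKJ = 49.00° ✓; |KJ| = 20.70 ✓; ∠(KJ, JV) = 81.50° ✗; |JV| = 10.50 ✓.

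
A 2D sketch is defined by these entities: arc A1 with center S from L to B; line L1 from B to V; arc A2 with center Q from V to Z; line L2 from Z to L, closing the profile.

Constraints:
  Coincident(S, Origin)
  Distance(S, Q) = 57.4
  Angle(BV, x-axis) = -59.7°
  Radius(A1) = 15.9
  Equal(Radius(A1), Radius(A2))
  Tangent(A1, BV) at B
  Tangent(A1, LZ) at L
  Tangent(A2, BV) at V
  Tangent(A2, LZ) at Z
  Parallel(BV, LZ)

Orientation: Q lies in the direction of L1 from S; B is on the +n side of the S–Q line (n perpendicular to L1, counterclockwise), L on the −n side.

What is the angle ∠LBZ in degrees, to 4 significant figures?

61.01°

The slot axis is L1's direction at -59.7°, so u = (cos -59.7°, sin -59.7°) = (0.5045, -0.8634) and n = (−sin -59.7°, cos -59.7°) = (0.8634, 0.5045). S is at the origin and Q lies 57.4 along u from S, so Q = 57.4·u = (28.96, -49.56). Tangency of A1 to both parallel lines with radius 15.9 puts B and L at S ± 15.9·n: B = (13.73, 8.022), L = (-13.73, -8.022). Equal radii place V and Z the same way about Q: V = Q + 15.9·n = (42.69, -41.54), Z = Q − 15.9·n = (15.23, -57.58). Then cos ∠LBZ = BL·BZ / (|BL||BZ|), giving 61.01°.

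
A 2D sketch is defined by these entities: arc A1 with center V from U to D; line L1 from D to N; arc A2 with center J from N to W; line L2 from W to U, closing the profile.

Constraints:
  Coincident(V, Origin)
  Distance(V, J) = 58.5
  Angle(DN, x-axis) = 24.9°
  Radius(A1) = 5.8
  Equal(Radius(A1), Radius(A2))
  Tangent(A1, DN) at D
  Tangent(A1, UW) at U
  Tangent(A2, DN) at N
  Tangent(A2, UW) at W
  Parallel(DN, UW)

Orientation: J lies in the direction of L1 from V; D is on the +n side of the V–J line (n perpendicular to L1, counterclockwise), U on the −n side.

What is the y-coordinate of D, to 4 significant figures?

5.261

V is at the origin and J lies 58.5 along u from V, so J = 58.5·u = (53.06, 24.63). Tangency of A1 to both parallel lines with radius 5.8 puts D and U at V ± 5.8·n: D = (-2.442, 5.261), U = (2.442, -5.261). So D.y = 5.261.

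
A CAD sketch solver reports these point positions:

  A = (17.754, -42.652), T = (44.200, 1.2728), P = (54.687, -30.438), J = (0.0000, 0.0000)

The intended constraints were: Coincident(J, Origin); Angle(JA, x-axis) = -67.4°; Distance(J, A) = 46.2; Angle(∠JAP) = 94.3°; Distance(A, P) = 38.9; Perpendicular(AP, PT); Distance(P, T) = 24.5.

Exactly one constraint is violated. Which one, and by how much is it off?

Distance(P, T) = 24.5 — off by 8.90.

J = (0.00, 0.00) ✓; JA at -67.40° ✓; |JA| = 46.20 ✓; ∠JAP = 94.30° ✓; |AP| = 38.90 ✓; ∠(AP, PT) = 90.00° ✓; |PT| = 33.40 ✗.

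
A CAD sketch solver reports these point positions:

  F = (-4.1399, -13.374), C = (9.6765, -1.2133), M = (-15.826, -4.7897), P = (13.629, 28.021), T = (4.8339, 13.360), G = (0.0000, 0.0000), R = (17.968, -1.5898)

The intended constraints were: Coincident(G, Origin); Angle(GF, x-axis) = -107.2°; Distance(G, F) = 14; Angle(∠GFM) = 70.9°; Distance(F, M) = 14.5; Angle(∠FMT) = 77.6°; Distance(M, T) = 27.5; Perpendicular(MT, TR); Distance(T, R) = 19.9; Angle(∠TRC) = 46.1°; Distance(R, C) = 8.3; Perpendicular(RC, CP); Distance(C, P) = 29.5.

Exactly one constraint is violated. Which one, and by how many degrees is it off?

Perpendicular(RC, CP) — off by 5.10°.

G = (0.00, 0.00) ✓; GF at -107.2° ✓; |GF| = 14.00 ✓; ∠GFM = 70.90° ✓; |FM| = 14.50 ✓; ∠FMT = 77.60° ✓; |MT| = 27.50 ✓; ∠(MT, TR) = 90.00° ✓; |TR| = 19.90 ✓; ∠TRC = 46.10° ✓; |RC| = 8.300 ✓; ∠(RC, CP) = 95.10° ✗; |CP| = 29.50 ✓.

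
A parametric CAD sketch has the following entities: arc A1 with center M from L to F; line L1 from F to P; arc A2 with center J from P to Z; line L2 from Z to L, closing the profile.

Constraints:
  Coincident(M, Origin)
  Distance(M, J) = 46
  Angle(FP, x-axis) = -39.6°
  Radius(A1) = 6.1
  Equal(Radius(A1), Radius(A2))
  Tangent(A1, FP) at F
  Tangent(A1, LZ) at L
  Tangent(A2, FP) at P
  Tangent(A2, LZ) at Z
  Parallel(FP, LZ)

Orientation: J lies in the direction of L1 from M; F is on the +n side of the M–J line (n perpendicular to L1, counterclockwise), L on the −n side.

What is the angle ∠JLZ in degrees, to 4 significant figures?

7.554°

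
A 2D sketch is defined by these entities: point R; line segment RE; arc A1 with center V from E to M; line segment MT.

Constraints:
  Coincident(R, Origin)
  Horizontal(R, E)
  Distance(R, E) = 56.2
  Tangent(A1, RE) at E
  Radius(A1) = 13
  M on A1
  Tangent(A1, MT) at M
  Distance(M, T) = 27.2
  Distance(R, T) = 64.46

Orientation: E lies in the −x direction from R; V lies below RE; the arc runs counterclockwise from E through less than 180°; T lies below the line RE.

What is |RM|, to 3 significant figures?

69.5

R is at the origin; RE is horizontal with |RE| = 56.2 and E on the −x side, so E = (-56.2, 0.00). Since A1 is tangent to RE there, VE ⟂ RE, so V = E + (0, -13) = (-56.2, -13.0). Since VM ⟂ MT (tangency), |VT| = √(13.0² + 27.2²) = 30.1 regardless of where M sits on A1. So T lies on both circle(R, 64.46) and circle(V, 30.1); the below-RE intersection is T = (-48.7, -42.2). M is the foot of the tangent from T: M = (-66.2, -21.3).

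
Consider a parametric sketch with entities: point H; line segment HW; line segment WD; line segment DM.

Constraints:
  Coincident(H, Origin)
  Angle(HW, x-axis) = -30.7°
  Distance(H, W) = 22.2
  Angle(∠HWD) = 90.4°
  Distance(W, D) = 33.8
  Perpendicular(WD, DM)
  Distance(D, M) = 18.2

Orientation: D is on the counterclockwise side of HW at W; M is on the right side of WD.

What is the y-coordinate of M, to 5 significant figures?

8.2069

H is at the origin; HW runs at -30.7° with length 22.2, so W = 22.2·(cos -30.7°, sin -30.7°) = (19.089, -11.334). ∠HWD = 90.4°, so WD runs at -30.7° + (180° − 90.4°) = 58.900° from the x-axis; with |WD| = 33.8, D = W + 33.8·(cos 58.900°, sin 58.900°) = (36.548, 17.608). WD ⟂ DM; with |DM| = 18.2 on the right of WD, M = D + 18.2·(0.85627, -0.51653) = (52.132, 8.2069). So M.y = 8.2069.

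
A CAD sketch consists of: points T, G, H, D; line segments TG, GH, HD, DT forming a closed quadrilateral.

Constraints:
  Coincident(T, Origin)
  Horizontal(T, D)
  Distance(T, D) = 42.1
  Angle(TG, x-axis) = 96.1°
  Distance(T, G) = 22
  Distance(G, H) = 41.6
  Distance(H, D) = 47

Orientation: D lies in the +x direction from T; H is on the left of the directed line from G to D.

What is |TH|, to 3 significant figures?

55.7

T is at the origin; T and D share the same y with |TD| = 42.1 and D in +x, so D = (42.1, 0). TG runs at 96.1° with |TG| = 22.0, so G = (-2.34, 21.9). H is determined by |GH| = 41.6 and |HD| = 47.0 together: it lies at the intersection of circle(G, 41.6) and circle(D, 47.0). With |GD| = 49.5, the foot of the radical line on GD is 19.9 from G and the perpendicular offset is √(41.6² − 19.9²) = 36.5. Taking the left-of-GD solution: H = (31.7, 45.8).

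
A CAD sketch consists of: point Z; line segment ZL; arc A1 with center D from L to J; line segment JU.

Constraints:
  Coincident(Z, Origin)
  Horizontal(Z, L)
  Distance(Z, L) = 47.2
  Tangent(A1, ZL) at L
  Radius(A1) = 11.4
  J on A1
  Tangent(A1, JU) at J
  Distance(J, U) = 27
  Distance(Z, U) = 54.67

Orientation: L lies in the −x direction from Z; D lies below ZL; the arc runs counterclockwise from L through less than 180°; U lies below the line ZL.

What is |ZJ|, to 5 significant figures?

58.906

Checks: |DJ| = 11.40 ✓; ∠(DJ, JU) = 90.00° ✓; |JU| = 27.00 ✓; |ZU| = 54.67 ✓.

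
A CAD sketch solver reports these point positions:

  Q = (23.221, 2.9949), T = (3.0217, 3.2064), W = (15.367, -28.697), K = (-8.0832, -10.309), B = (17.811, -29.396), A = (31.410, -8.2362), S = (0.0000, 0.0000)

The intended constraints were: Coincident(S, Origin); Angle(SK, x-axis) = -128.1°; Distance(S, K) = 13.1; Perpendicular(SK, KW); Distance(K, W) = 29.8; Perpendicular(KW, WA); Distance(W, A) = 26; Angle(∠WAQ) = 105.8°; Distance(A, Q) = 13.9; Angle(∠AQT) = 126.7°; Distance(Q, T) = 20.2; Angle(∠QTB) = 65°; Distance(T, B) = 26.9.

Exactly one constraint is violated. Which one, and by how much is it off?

Distance(T, B) = 26.9 — off by 8.90.

S = (0.00, 0.00) ✓; SK at -128.1° ✓; |SK| = 13.10 ✓; ∠(SK, KW) = 90.00° ✓; |KW| = 29.80 ✓; ∠(KW, WA) = 90.00° ✓; |WA| = 26.00 ✓; ∠WAQ = 105.8° ✓; |AQ| = 13.90 ✓; ∠AQT = 126.7° ✓; |QT| = 20.20 ✓; ∠QTB = 65.00° ✓; |TB| = 35.80 ✗.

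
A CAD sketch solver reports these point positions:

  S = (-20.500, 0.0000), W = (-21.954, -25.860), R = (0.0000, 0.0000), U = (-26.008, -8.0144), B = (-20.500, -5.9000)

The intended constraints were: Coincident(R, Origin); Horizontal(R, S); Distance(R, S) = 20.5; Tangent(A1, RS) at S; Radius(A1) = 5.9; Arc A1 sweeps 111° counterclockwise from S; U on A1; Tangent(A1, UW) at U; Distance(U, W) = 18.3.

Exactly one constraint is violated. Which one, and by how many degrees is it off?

Tangent(A1, UW) at U — off by 8.20°.

R = (0.00, 0.00) ✓; R.y = 0.00, S.y = 0.00 ✓; |RS| = 20.50 ✓; ∠(BS, SR) = 90.00° ✓; |BS| = 5.900 ✓; bearing(B→U) − bearing(B→S) = 111.0° ✓; |BU| = 5.900 ✓; ∠(BU, UW) = 98.20° ✗; |UW| = 18.30 ✓.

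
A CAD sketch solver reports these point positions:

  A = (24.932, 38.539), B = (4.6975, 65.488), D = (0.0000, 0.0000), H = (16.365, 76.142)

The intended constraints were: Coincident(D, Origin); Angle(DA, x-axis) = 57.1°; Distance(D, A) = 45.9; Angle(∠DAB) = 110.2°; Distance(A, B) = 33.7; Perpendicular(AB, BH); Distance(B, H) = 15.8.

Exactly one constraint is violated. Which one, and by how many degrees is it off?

Perpendicular(AB, BH) — off by 5.50°.

D = (0.00, 0.00) ✓; DA at 57.10° ✓; |DA| = 45.90 ✓; ∠DAB = 110.2° ✓; |AB| = 33.70 ✓; ∠(AB, BH) = 84.50° ✗; |BH| = 15.80 ✓.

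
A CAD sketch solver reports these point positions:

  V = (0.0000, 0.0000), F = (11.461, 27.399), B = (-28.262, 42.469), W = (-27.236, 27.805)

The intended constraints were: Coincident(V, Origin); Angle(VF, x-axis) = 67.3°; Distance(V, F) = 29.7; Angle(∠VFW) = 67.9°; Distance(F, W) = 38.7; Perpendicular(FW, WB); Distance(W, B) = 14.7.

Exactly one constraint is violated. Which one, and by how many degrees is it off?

Perpendicular(FW, WB) — off by 4.60°.

V = (0.00, 0.00) ✓; VF at 67.30° ✓; |VF| = 29.70 ✓; ∠VFW = 67.90° ✓; |FW| = 38.70 ✓; ∠(FW, WB) = 85.40° ✗; |WB| = 14.70 ✓.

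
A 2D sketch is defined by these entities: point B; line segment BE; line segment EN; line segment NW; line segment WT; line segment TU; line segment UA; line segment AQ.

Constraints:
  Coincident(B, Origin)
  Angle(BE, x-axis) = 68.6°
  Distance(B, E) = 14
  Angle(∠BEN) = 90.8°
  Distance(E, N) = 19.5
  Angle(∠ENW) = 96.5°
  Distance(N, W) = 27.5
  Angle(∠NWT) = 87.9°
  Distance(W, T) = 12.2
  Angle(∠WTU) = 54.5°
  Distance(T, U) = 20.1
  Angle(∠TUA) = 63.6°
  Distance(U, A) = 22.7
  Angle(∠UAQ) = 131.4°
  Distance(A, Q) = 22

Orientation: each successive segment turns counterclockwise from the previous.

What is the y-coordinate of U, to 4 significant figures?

10.68

B is at the origin; BE runs at 68.6° with length 14.0, so E = (5.108, 13.03). ∠BEN = 90.8° gives EN at 157.8° from the x-axis; with |EN| = 19.5, N = (-12.95, 20.40). ∠ENW = 96.5° gives NW at -118.7° from the x-axis; with |NW| = 27.5, W = (-26.15, -3.719). ∠NWT = 87.9° gives WT at -26.60° from the x-axis; with |WT| = 12.2, T = (-15.24, -9.182). ∠WTU = 54.5° gives TU at 98.90° from the x-axis; with |TU| = 20.1, U = (-18.35, 10.68). So U.y = 10.68.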